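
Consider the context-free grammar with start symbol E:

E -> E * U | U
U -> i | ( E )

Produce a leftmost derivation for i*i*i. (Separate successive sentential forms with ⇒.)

E ⇒ E*U ⇒ E*U*U ⇒ U*U*U ⇒ i*U*U ⇒ i*i*U ⇒ i*i*i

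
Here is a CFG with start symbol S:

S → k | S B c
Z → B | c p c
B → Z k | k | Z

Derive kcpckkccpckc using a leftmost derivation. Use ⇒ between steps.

S ⇒ SBc   [S → S B c]
SBc ⇒ SBcBc   [S → S B c]
SBcBc ⇒ kBcBc   [S → k]
kBcBc ⇒ kZkcBc   [B → Z k]
kZkcBc ⇒ kBkcBc   [Z → B]
kBkcBc ⇒ kZkkcBc   [B → Z k]
kZkkcBc ⇒ kcpckkcBc   [Z → c p c]
kcpckkcBc ⇒ kcpckkcZkc   [B → Z k]
kcpckkcZkc ⇒ kcpckkccpckc   [Z → c p c]

S⇒SBc⇒SBcBc⇒kBcBc⇒kZkcBc⇒kBkcBc⇒kZkkcBc⇒kcpckkcBc⇒kcpckkcZkc⇒kcpckkccpckc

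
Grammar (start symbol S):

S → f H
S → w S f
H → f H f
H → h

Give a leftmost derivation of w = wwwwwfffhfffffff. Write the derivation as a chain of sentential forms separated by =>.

S => wSf   [S → w S f]
wSf => wwSff   [S → w S f]
wwSff => wwwSfff   [S → w S f]
wwwSfff => wwwwSffff   [S → w S f]
wwwwSffff => wwwwwSfffff   [S → w S f]
wwwwwSfffff => wwwwwfHfffff   [S → f H]
wwwwwfHfffff => wwwwwffHffffff   [H → f H f]
wwwwwffHffffff => wwwwwfffHfffffff   [H → f H f]
wwwwwfffHfffffff => wwwwwfffhfffffff   [H → h]

S => wSf => wwSff => wwwSfff => wwwwSffff => wwwwwSfffff => wwwwwfHfffff => wwwwwffHffffff => wwwwwfffHfffffff => wwwwwfffhfffffff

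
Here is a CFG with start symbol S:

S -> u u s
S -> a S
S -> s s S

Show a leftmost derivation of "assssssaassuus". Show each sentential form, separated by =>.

S => aS   [S -> a S]
aS => assS   [S -> s s S]
assS => assssS   [S -> s s S]
assssS => assssssS   [S -> s s S]
assssssS => assssssaS   [S -> a S]
assssssaS => assssssaaS   [S -> a S]
assssssaaS => assssssaassS   [S -> s s S]
assssssaassS => assssssaassuus   [S -> u u s]

S => aS => assS => assssS => assssssS => assssssaS => assssssaaS => assssssaassS => assssssaassuus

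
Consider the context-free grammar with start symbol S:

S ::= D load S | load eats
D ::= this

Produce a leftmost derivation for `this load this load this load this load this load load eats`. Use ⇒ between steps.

S ⇒ D load S ⇒ this load S ⇒ this load D load S ⇒ this load this load S ⇒ this load this load D load S ⇒ this load this load this load S ⇒ this load this load this load D load S ⇒ this load this load this load this load S ⇒ this load this load this load this load D load S ⇒ this load this load this load this load this load S ⇒ this load this load this load this load this load load eats

S ⇒ D load S   [S ::= D load S]
D load S ⇒ this load S   [D ::= this]
this load S ⇒ this load D load S   [S ::= D load S]
this load D load S ⇒ this load this load S   [D ::= this]
this load this load S ⇒ this load this load D load S   [S ::= D load S]
this load this load D load S ⇒ this load this load this load S   [D ::= this]
this load this load this load S ⇒ this load this load this load D load S   [S ::= D load S]
this load this load this load D load S ⇒ this load this load this load this load S   [D ::= this]
this load this load this load this load S ⇒ this load this load this load this load D load S   [S ::= D load S]
this load this load this load this load D load S ⇒ this load this load this load this load this load S   [D ::= this]
this load this load this load this load this load S ⇒ this load this load this load this load this load load eats   [S ::= load eats]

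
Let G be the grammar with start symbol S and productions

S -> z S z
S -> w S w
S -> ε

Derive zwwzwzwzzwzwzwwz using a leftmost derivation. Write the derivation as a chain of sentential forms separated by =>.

S => zSz   [S -> z S z]
zSz => zwSwz   [S -> w S w]
zwSwz => zwwSwwz   [S -> w S w]
zwwSwwz => zwwzSzwwz   [S -> z S z]
zwwzSzwwz => zwwzwSwzwwz   [S -> w S w]
zwwzwSwzwwz => zwwzwzSzwzwwz   [S -> z S z]
zwwzwzSzwzwwz => zwwzwzwSwzwzwwz   [S -> w S w]
zwwzwzwSwzwzwwz => zwwzwzwzSzwzwzwwz   [S -> z S z]
zwwzwzwzSzwzwzwwz => zwwzwzwzzwzwzwwz   [S -> ε]

S => zSz => zwSwz => zwwSwwz => zwwzSzwwz => zwwzwSwzwwz => zwwzwzSzwzwwz => zwwzwzwSwzwzwwz => zwwzwzwzSzwzwzwwz => zwwzwzwzzwzwzwwz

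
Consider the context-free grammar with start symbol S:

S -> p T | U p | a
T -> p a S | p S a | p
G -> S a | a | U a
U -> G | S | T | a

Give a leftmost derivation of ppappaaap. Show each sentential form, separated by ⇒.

S⇒pT⇒ppaS⇒ppapT⇒ppappaS⇒ppappaUp⇒ppappaGp⇒ppappaUap⇒ppappaaap

S ⇒ pT   [S -> p T]
pT ⇒ ppaS   [T -> p a S]
ppaS ⇒ ppapT   [S -> p T]
ppapT ⇒ ppappaS   [T -> p a S]
ppappaS ⇒ ppappaUp   [S -> U p]
ppappaUp ⇒ ppappaGp   [U -> G]
ppappaGp ⇒ ppappaUap   [G -> U a]
ppappaUap ⇒ ppappaaap   [U -> a]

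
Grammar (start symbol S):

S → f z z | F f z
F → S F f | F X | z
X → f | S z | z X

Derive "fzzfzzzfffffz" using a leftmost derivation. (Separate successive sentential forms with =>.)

S => Ffz   [S → F f z]
Ffz => FXfz   [F → F X]
FXfz => FXXfz   [F → F X]
FXXfz => SFfXXfz   [F → S F f]
SFfXXfz => fzzFfXXfz   [S → f z z]
fzzFfXXfz => fzzSFffXXfz   [F → S F f]
fzzSFffXXfz => fzzfzzFffXXfz   [S → f z z]
fzzfzzFffXXfz => fzzfzzzffXXfz   [F → z]
fzzfzzzffXXfz => fzzfzzzfffXfz   [X → f]
fzzfzzzfffXfz => fzzfzzzfffffz   [X → f]

S=>Ffz=>FXfz=>FXXfz=>SFfXXfz=>fzzFfXXfz=>fzzSFffXXfz=>fzzfzzFffXXfz=>fzzfzzzffXXfz=>fzzfzzzfffXfz=>fzzfzzzfffffz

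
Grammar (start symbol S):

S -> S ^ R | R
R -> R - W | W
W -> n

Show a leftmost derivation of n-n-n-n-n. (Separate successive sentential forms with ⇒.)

S ⇒ R   [S -> R]
R ⇒ R-W   [R -> R - W]
R-W ⇒ R-W-W   [R -> R - W]
R-W-W ⇒ R-W-W-W   [R -> R - W]
R-W-W-W ⇒ R-W-W-W-W   [R -> R - W]
R-W-W-W-W ⇒ W-W-W-W-W   [R -> W]
W-W-W-W-W ⇒ n-W-W-W-W   [W -> n]
n-W-W-W-W ⇒ n-n-W-W-W   [W -> n]
n-n-W-W-W ⇒ n-n-n-W-W   [W -> n]
n-n-n-W-W ⇒ n-n-n-n-W   [W -> n]
n-n-n-n-W ⇒ n-n-n-n-n   [W -> n]

S⇒R⇒R-W⇒R-W-W⇒R-W-W-W⇒R-W-W-W-W⇒W-W-W-W-W⇒n-W-W-W-W⇒n-n-W-W-W⇒n-n-n-W-W⇒n-n-n-n-W⇒n-n-n-n-n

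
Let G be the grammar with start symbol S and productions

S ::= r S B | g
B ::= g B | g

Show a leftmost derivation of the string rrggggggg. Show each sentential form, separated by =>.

S => rSB   [S ::= r S B]
rSB => rrSBB   [S ::= r S B]
rrSBB => rrgBB   [S ::= g]
rrgBB => rrggBB   [B ::= g B]
rrggBB => rrgggBB   [B ::= g B]
rrgggBB => rrggggBB   [B ::= g B]
rrggggBB => rrgggggBB   [B ::= g B]
rrgggggBB => rrggggggB   [B ::= g]
rrggggggB => rrggggggg   [B ::= g]

S=>rSB=>rrSBB=>rrgBB=>rrggBB=>rrgggBB=>rrggggBB=>rrgggggBB=>rrggggggB=>rrggggggg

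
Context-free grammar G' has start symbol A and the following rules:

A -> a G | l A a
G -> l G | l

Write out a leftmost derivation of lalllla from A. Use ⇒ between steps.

A ⇒ lAa   [A -> l A a]
lAa ⇒ laGa   [A -> a G]
laGa ⇒ lalGa   [G -> l G]
lalGa ⇒ lallGa   [G -> l G]
lallGa ⇒ lalllGa   [G -> l G]
lalllGa ⇒ lalllla   [G -> l]

A ⇒ lAa ⇒ laGa ⇒ lalGa ⇒ lallGa ⇒ lalllGa ⇒ lalllla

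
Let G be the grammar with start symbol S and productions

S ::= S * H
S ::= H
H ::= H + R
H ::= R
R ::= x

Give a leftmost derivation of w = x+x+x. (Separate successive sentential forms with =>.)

S => H   [S ::= H]
H => H+R   [H ::= H + R]
H+R => H+R+R   [H ::= H + R]
H+R+R => R+R+R   [H ::= R]
R+R+R => x+R+R   [R ::= x]
x+R+R => x+x+R   [R ::= x]
x+x+R => x+x+x   [R ::= x]

S => H => H+R => H+R+R => R+R+R => x+R+R => x+x+R => x+x+x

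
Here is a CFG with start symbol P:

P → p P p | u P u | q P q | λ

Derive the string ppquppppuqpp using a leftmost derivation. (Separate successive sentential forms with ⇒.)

P⇒pPp⇒ppPpp⇒ppqPqpp⇒ppquPuqpp⇒ppqupPpuqpp⇒ppquppPppuqpp⇒ppquppppuqpp

P ⇒ pPp   [P → p P p]
pPp ⇒ ppPpp   [P → p P p]
ppPpp ⇒ ppqPqpp   [P → q P q]
ppqPqpp ⇒ ppquPuqpp   [P → u P u]
ppquPuqpp ⇒ ppqupPpuqpp   [P → p P p]
ppqupPpuqpp ⇒ ppquppPppuqpp   [P → p P p]
ppquppPppuqpp ⇒ ppquppppuqpp   [P → λ]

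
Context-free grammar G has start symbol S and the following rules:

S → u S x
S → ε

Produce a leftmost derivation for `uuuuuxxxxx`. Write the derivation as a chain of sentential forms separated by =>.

S => uSx => uuSxx => uuuSxxx => uuuuSxxxx => uuuuuSxxxxx => uuuuuxxxxx

S => uSx   [S → u S x]
uSx => uuSxx   [S → u S x]
uuSxx => uuuSxxx   [S → u S x]
uuuSxxx => uuuuSxxxx   [S → u S x]
uuuuSxxxx => uuuuuSxxxxx   [S → u S x]
uuuuuSxxxxx => uuuuuxxxxx   [S → ε]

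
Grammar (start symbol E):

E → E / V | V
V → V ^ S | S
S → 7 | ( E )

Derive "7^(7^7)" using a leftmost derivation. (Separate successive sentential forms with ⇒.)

E ⇒ V ⇒ V^S ⇒ S^S ⇒ 7^S ⇒ 7^(E) ⇒ 7^(V) ⇒ 7^(V^S) ⇒ 7^(S^S) ⇒ 7^(7^S) ⇒ 7^(7^7)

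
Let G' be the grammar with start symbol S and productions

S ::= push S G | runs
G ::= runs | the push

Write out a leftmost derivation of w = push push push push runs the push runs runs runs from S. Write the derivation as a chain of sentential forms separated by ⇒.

S ⇒ push S G   [S ::= push S G]
push S G ⇒ push push S G G   [S ::= push S G]
push push S G G ⇒ push push push S G G G   [S ::= push S G]
push push push S G G G ⇒ push push push push S G G G G   [S ::= push S G]
push push push push S G G G G ⇒ push push push push runs G G G G   [S ::= runs]
push push push push runs G G G G ⇒ push push push push runs the push G G G   [G ::= the push]
push push push push runs the push G G G ⇒ push push push push runs the push runs G G   [G ::= runs]
push push push push runs the push runs G G ⇒ push push push push runs the push runs runs G   [G ::= runs]
push push push push runs the push runs runs G ⇒ push push push push runs the push runs runs runs   [G ::= runs]

S ⇒ push S G ⇒ push push S G G ⇒ push push push S G G G ⇒ push push push push S G G G G ⇒ push push push push runs G G G G ⇒ push push push push runs the push G G G ⇒ push push push push runs the push runs G G ⇒ push push push push runs the push runs runs G ⇒ push push push push runs the push runs runs runs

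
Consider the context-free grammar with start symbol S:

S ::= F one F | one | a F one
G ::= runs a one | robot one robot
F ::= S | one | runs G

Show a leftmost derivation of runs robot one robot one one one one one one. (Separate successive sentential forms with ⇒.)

S ⇒ F one F ⇒ runs G one F ⇒ runs robot one robot one F ⇒ runs robot one robot one S ⇒ runs robot one robot one F one F ⇒ runs robot one robot one S one F ⇒ runs robot one robot one F one F one F ⇒ runs robot one robot one S one F one F ⇒ runs robot one robot one one one F one F ⇒ runs robot one robot one one one S one F ⇒ runs robot one robot one one one one one F ⇒ runs robot one robot one one one one one one

S ⇒ F one F   [S ::= F one F]
F one F ⇒ runs G one F   [F ::= runs G]
runs G one F ⇒ runs robot one robot one F   [G ::= robot one robot]
runs robot one robot one F ⇒ runs robot one robot one S   [F ::= S]
runs robot one robot one S ⇒ runs robot one robot one F one F   [S ::= F one F]
runs robot one robot one F one F ⇒ runs robot one robot one S one F   [F ::= S]
runs robot one robot one S one F ⇒ runs robot one robot one F one F one F   [S ::= F one F]
runs robot one robot one F one F one F ⇒ runs robot one robot one S one F one F   [F ::= S]
runs robot one robot one S one F one F ⇒ runs robot one robot one one one F one F   [S ::= one]
runs robot one robot one one one F one F ⇒ runs robot one robot one one one S one F   [F ::= S]
runs robot one robot one one one S one F ⇒ runs robot one robot one one one one one F   [S ::= one]
runs robot one robot one one one one one F ⇒ runs robot one robot one one one one one one   [F ::= one]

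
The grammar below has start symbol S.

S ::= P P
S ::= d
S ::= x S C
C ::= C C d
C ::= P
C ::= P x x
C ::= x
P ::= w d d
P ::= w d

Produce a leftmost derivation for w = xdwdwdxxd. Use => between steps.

S => xSC => xdC => xdCCd => xdPCd => xdwdCd => xdwdPxxd => xdwdwdxxd

S => xSC   [S ::= x S C]
xSC => xdC   [S ::= d]
xdC => xdCCd   [C ::= C C d]
xdCCd => xdPCd   [C ::= P]
xdPCd => xdwdCd   [P ::= w d]
xdwdCd => xdwdPxxd   [C ::= P x x]
xdwdPxxd => xdwdwdxxd   [P ::= w d]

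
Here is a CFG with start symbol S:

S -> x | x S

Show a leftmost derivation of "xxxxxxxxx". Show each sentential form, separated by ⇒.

S ⇒ xS ⇒ xxS ⇒ xxxS ⇒ xxxxS ⇒ xxxxxS ⇒ xxxxxxS ⇒ xxxxxxxS ⇒ xxxxxxxxS ⇒ xxxxxxxxx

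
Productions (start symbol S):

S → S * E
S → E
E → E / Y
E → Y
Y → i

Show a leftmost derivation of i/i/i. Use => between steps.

S => E   [S → E]
E => E/Y   [E → E / Y]
E/Y => E/Y/Y   [E → E / Y]
E/Y/Y => Y/Y/Y   [E → Y]
Y/Y/Y => i/Y/Y   [Y → i]
i/Y/Y => i/i/Y   [Y → i]
i/i/Y => i/i/i   [Y → i]

S=>E=>E/Y=>E/Y/Y=>Y/Y/Y=>i/Y/Y=>i/i/Y=>i/i/i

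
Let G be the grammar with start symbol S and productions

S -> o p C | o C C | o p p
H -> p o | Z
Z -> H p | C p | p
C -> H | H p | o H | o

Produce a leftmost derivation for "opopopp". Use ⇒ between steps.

S ⇒ oCC   [S -> o C C]
oCC ⇒ oHC   [C -> H]
oHC ⇒ opoC   [H -> p o]
opoC ⇒ opoH   [C -> H]
opoH ⇒ opoZ   [H -> Z]
opoZ ⇒ opoHp   [Z -> H p]
opoHp ⇒ opoZp   [H -> Z]
opoZp ⇒ opoCpp   [Z -> C p]
opoCpp ⇒ opoHpp   [C -> H]
opoHpp ⇒ opopopp   [H -> p o]

S⇒oCC⇒oHC⇒opoC⇒opoH⇒opoZ⇒opoHp⇒opoZp⇒opoCpp⇒opoHpp⇒opopopp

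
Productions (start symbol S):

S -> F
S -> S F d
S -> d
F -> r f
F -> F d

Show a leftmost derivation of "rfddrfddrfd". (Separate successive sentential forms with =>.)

S => SFd => SFdFd => FFdFd => FdFdFd => FddFdFd => rfddFdFd => rfddFddFd => rfddrfddFd => rfddrfddrfd

S => SFd   [S -> S F d]
SFd => SFdFd   [S -> S F d]
SFdFd => FFdFd   [S -> F]
FFdFd => FdFdFd   [F -> F d]
FdFdFd => FddFdFd   [F -> F d]
FddFdFd => rfddFdFd   [F -> r f]
rfddFdFd => rfddFddFd   [F -> F d]
rfddFddFd => rfddrfddFd   [F -> r f]
rfddrfddFd => rfddrfddrfd   [F -> r f]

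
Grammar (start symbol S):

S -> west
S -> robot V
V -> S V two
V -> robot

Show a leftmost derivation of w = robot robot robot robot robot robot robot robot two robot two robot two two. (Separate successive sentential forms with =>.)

S => robot V   [S -> robot V]
robot V => robot S V two   [V -> S V two]
robot S V two => robot robot V V two   [S -> robot V]
robot robot V V two => robot robot robot V two   [V -> robot]
robot robot robot V two => robot robot robot S V two two   [V -> S V two]
robot robot robot S V two two => robot robot robot robot V V two two   [S -> robot V]
robot robot robot robot V V two two => robot robot robot robot S V two V two two   [V -> S V two]
robot robot robot robot S V two V two two => robot robot robot robot robot V V two V two two   [S -> robot V]
robot robot robot robot robot V V two V two two => robot robot robot robot robot S V two V two V two two   [V -> S V two]
robot robot robot robot robot S V two V two V two two => robot robot robot robot robot robot V V two V two V two two   [S -> robot V]
robot robot robot robot robot robot V V two V two V two two => robot robot robot robot robot robot robot V two V two V two two   [V -> robot]
robot robot robot robot robot robot robot V two V two V two two => robot robot robot robot robot robot robot robot two V two V two two   [V -> robot]
robot robot robot robot robot robot robot robot two V two V two two => robot robot robot robot robot robot robot robot two robot two V two two   [V -> robot]
robot robot robot robot robot robot robot robot two robot two V two two => robot robot robot robot robot robot robot robot two robot two robot two two   [V -> robot]

S => robot V => robot S V two => robot robot V V two => robot robot robot V two => robot robot robot S V two two => robot robot robot robot V V two two => robot robot robot robot S V two V two two => robot robot robot robot robot V V two V two two => robot robot robot robot robot S V two V two V two two => robot robot robot robot robot robot V V two V two V two two => robot robot robot robot robot robot robot V two V two V two two => robot robot robot robot robot robot robot robot two V two V two two => robot robot robot robot robot robot robot robot two robot two V two two => robot robot robot robot robot robot robot robot two robot two robot two two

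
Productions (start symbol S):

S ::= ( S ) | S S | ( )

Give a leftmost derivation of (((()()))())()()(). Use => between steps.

S => SS   [S ::= S S]
SS => SSS   [S ::= S S]
SSS => SSSS   [S ::= S S]
SSSS => (S)SSS   [S ::= ( S )]
(S)SSS => (SS)SSS   [S ::= S S]
(SS)SSS => ((S)S)SSS   [S ::= ( S )]
((S)S)SSS => (((S))S)SSS   [S ::= ( S )]
(((S))S)SSS => (((SS))S)SSS   [S ::= S S]
(((SS))S)SSS => (((()S))S)SSS   [S ::= ( )]
(((()S))S)SSS => (((()()))S)SSS   [S ::= ( )]
(((()()))S)SSS => (((()()))())SSS   [S ::= ( )]
(((()()))())SSS => (((()()))())()SS   [S ::= ( )]
(((()()))())()SS => (((()()))())()()S   [S ::= ( )]
(((()()))())()()S => (((()()))())()()()   [S ::= ( )]

S=>SS=>SSS=>SSSS=>(S)SSS=>(SS)SSS=>((S)S)SSS=>(((S))S)SSS=>(((SS))S)SSS=>(((()S))S)SSS=>(((()()))S)SSS=>(((()()))())SSS=>(((()()))())()SS=>(((()()))())()()S=>(((()()))())()()()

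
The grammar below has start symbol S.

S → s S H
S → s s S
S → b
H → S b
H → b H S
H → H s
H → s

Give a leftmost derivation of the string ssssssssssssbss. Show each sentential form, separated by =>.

S => ssS   [S → s s S]
ssS => ssssS   [S → s s S]
ssssS => ssssssS   [S → s s S]
ssssssS => ssssssssS   [S → s s S]
ssssssssS => sssssssssSH   [S → s S H]
sssssssssSH => sssssssssssSH   [S → s s S]
sssssssssssSH => ssssssssssssSHH   [S → s S H]
ssssssssssssSHH => ssssssssssssbHH   [S → b]
ssssssssssssbHH => ssssssssssssbsH   [H → s]
ssssssssssssbsH => ssssssssssssbss   [H → s]

S => ssS => ssssS => ssssssS => ssssssssS => sssssssssSH => sssssssssssSH => ssssssssssssSHH => ssssssssssssbHH => ssssssssssssbsH => ssssssssssssbss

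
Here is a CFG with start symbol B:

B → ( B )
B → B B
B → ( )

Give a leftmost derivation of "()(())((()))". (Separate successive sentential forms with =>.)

B=>BB=>BBB=>()BB=>()(B)B=>()(())B=>()(())(B)=>()(())((B))=>()(())((()))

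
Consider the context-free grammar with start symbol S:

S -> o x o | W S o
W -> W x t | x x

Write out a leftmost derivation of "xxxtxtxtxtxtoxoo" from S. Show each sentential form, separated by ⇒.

S⇒WSo⇒WxtSo⇒WxtxtSo⇒WxtxtxtSo⇒WxtxtxtxtSo⇒WxtxtxtxtxtSo⇒xxxtxtxtxtxtSo⇒xxxtxtxtxtxtoxoo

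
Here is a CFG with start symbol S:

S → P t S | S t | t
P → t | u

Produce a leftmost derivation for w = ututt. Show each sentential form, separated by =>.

S => PtS => utS => utPtS => ututS => ututt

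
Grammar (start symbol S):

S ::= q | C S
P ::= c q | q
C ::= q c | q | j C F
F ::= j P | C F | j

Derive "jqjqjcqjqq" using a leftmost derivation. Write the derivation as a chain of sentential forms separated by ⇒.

S ⇒ CS   [S ::= C S]
CS ⇒ jCFS   [C ::= j C F]
jCFS ⇒ jqFS   [C ::= q]
jqFS ⇒ jqCFS   [F ::= C F]
jqCFS ⇒ jqjCFFS   [C ::= j C F]
jqjCFFS ⇒ jqjqFFS   [C ::= q]
jqjqFFS ⇒ jqjqjPFS   [F ::= j P]
jqjqjPFS ⇒ jqjqjcqFS   [P ::= c q]
jqjqjcqFS ⇒ jqjqjcqjPS   [F ::= j P]
jqjqjcqjPS ⇒ jqjqjcqjqS   [P ::= q]
jqjqjcqjqS ⇒ jqjqjcqjqq   [S ::= q]

S ⇒ CS ⇒ jCFS ⇒ jqFS ⇒ jqCFS ⇒ jqjCFFS ⇒ jqjqFFS ⇒ jqjqjPFS ⇒ jqjqjcqFS ⇒ jqjqjcqjPS ⇒ jqjqjcqjqS ⇒ jqjqjcqjqq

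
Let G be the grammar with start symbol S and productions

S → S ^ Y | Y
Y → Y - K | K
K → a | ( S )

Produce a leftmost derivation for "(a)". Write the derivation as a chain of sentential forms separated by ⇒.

S ⇒ Y ⇒ K ⇒ (S) ⇒ (Y) ⇒ (K) ⇒ (a)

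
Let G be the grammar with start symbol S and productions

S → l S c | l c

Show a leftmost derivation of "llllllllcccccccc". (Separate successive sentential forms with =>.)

S => lSc   [S → l S c]
lSc => llScc   [S → l S c]
llScc => lllSccc   [S → l S c]
lllSccc => llllScccc   [S → l S c]
llllScccc => lllllSccccc   [S → l S c]
lllllSccccc => llllllScccccc   [S → l S c]
llllllScccccc => lllllllSccccccc   [S → l S c]
lllllllSccccccc => llllllllcccccccc   [S → l c]

S => lSc => llScc => lllSccc => llllScccc => lllllSccccc => llllllScccccc => lllllllSccccccc => llllllllcccccccc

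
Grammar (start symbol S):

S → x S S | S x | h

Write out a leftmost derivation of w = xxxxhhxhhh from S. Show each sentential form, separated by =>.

S => xSS   [S → x S S]
xSS => xxSSS   [S → x S S]
xxSSS => xxxSSSS   [S → x S S]
xxxSSSS => xxxSxSSS   [S → S x]
xxxSxSSS => xxxxSSxSSS   [S → x S S]
xxxxSSxSSS => xxxxhSxSSS   [S → h]
xxxxhSxSSS => xxxxhhxSSS   [S → h]
xxxxhhxSSS => xxxxhhxhSS   [S → h]
xxxxhhxhSS => xxxxhhxhhS   [S → h]
xxxxhhxhhS => xxxxhhxhhh   [S → h]

S=>xSS=>xxSSS=>xxxSSSS=>xxxSxSSS=>xxxxSSxSSS=>xxxxhSxSSS=>xxxxhhxSSS=>xxxxhhxhSS=>xxxxhhxhhS=>xxxxhhxhhh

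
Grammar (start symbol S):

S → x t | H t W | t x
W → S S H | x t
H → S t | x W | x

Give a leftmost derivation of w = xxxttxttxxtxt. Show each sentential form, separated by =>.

S => HtW => xWtW => xSSHtW => xHtWSHtW => xxWtWSHtW => xxxttWSHtW => xxxttxtSHtW => xxxttxttxHtW => xxxttxttxxtW => xxxttxttxxtxt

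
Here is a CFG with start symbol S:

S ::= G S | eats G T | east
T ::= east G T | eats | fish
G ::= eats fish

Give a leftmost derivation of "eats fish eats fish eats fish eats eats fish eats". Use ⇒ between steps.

S ⇒ G S ⇒ eats fish S ⇒ eats fish G S ⇒ eats fish eats fish S ⇒ eats fish eats fish G S ⇒ eats fish eats fish eats fish S ⇒ eats fish eats fish eats fish eats G T ⇒ eats fish eats fish eats fish eats eats fish T ⇒ eats fish eats fish eats fish eats eats fish eats

S ⇒ G S   [S ::= G S]
G S ⇒ eats fish S   [G ::= eats fish]
eats fish S ⇒ eats fish G S   [S ::= G S]
eats fish G S ⇒ eats fish eats fish S   [G ::= eats fish]
eats fish eats fish S ⇒ eats fish eats fish G S   [S ::= G S]
eats fish eats fish G S ⇒ eats fish eats fish eats fish S   [G ::= eats fish]
eats fish eats fish eats fish S ⇒ eats fish eats fish eats fish eats G T   [S ::= eats G T]
eats fish eats fish eats fish eats G T ⇒ eats fish eats fish eats fish eats eats fish T   [G ::= eats fish]
eats fish eats fish eats fish eats eats fish T ⇒ eats fish eats fish eats fish eats eats fish eats   [T ::= eats]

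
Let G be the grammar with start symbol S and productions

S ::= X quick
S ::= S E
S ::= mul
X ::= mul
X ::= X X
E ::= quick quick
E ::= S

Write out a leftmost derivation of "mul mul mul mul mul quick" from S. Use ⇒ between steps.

S ⇒ X quick   [S ::= X quick]
X quick ⇒ X X quick   [X ::= X X]
X X quick ⇒ X X X quick   [X ::= X X]
X X X quick ⇒ X X X X quick   [X ::= X X]
X X X X quick ⇒ X X X X X quick   [X ::= X X]
X X X X X quick ⇒ mul X X X X quick   [X ::= mul]
mul X X X X quick ⇒ mul mul X X X quick   [X ::= mul]
mul mul X X X quick ⇒ mul mul mul X X quick   [X ::= mul]
mul mul mul X X quick ⇒ mul mul mul mul X quick   [X ::= mul]
mul mul mul mul X quick ⇒ mul mul mul mul mul quick   [X ::= mul]

S ⇒ X quick ⇒ X X quick ⇒ X X X quick ⇒ X X X X quick ⇒ X X X X X quick ⇒ mul X X X X quick ⇒ mul mul X X X quick ⇒ mul mul mul X X quick ⇒ mul mul mul mul X quick ⇒ mul mul mul mul mul quick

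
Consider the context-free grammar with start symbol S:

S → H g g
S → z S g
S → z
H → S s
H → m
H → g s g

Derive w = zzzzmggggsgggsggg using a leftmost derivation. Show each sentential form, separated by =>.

S => zSg => zHggg => zSsggg => zzSgsggg => zzHgggsggg => zzSsgggsggg => zzzSgsgggsggg => zzzzSggsgggsggg => zzzzHggggsgggsggg => zzzzmggggsgggsggg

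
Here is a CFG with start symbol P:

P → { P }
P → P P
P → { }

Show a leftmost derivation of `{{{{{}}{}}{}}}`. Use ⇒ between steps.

P ⇒ {P} ⇒ {{P}} ⇒ {{PP}} ⇒ {{{P}P}} ⇒ {{{PP}P}} ⇒ {{{{P}P}P}} ⇒ {{{{{}}P}P}} ⇒ {{{{{}}{}}P}} ⇒ {{{{{}}{}}{}}}

P ⇒ {P}   [P → { P }]
{P} ⇒ {{P}}   [P → { P }]
{{P}} ⇒ {{PP}}   [P → P P]
{{PP}} ⇒ {{{P}P}}   [P → { P }]
{{{P}P}} ⇒ {{{PP}P}}   [P → P P]
{{{PP}P}} ⇒ {{{{P}P}P}}   [P → { P }]
{{{{P}P}P}} ⇒ {{{{{}}P}P}}   [P → { }]
{{{{{}}P}P}} ⇒ {{{{{}}{}}P}}   [P → { }]
{{{{{}}{}}P}} ⇒ {{{{{}}{}}{}}}   [P → { }]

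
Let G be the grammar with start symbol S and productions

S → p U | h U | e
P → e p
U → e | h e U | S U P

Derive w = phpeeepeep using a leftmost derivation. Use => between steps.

S => pU   [S → p U]
pU => pSUP   [U → S U P]
pSUP => phUUP   [S → h U]
phUUP => phSUPUP   [U → S U P]
phSUPUP => phpUUPUP   [S → p U]
phpUUPUP => phpeUPUP   [U → e]
phpeUPUP => phpeePUP   [U → e]
phpeePUP => phpeeepUP   [P → e p]
phpeeepUP => phpeeepeP   [U → e]
phpeeepeP => phpeeepeep   [P → e p]

S=>pU=>pSUP=>phUUP=>phSUPUP=>phpUUPUP=>phpeUPUP=>phpeePUP=>phpeeepUP=>phpeeepeP=>phpeeepeep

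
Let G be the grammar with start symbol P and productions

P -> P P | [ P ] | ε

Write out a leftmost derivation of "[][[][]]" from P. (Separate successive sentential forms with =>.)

P => PP   [P -> P P]
PP => [P]P   [P -> [ P ]]
[P]P => []P   [P -> ε]
[]P => [][P]   [P -> [ P ]]
[][P] => [][PP]   [P -> P P]
[][PP] => [][[P]P]   [P -> [ P ]]
[][[P]P] => [][[]P]   [P -> ε]
[][[]P] => [][[][P]]   [P -> [ P ]]
[][[][P]] => [][[][]]   [P -> ε]

P=>PP=>[P]P=>[]P=>[][P]=>[][PP]=>[][[P]P]=>[][[]P]=>[][[][P]]=>[][[][]]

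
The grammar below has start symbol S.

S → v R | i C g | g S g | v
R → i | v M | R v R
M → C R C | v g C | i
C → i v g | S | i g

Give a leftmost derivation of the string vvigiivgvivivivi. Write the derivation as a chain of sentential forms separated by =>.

S => vR => vRvR => vRvRvR => vRvRvRvR => vRvRvRvRvR => vvMvRvRvRvR => vvCRCvRvRvRvR => vvigRCvRvRvRvR => vvigiCvRvRvRvR => vvigiivgvRvRvRvR => vvigiivgvivRvRvR => vvigiivgvivivRvR => vvigiivgvivivivR => vvigiivgvivivivi

S => vR   [S → v R]
vR => vRvR   [R → R v R]
vRvR => vRvRvR   [R → R v R]
vRvRvR => vRvRvRvR   [R → R v R]
vRvRvRvR => vRvRvRvRvR   [R → R v R]
vRvRvRvRvR => vvMvRvRvRvR   [R → v M]
vvMvRvRvRvR => vvCRCvRvRvRvR   [M → C R C]
vvCRCvRvRvRvR => vvigRCvRvRvRvR   [C → i g]
vvigRCvRvRvRvR => vvigiCvRvRvRvR   [R → i]
vvigiCvRvRvRvR => vvigiivgvRvRvRvR   [C → i v g]
vvigiivgvRvRvRvR => vvigiivgvivRvRvR   [R → i]
vvigiivgvivRvRvR => vvigiivgvivivRvR   [R → i]
vvigiivgvivivRvR => vvigiivgvivivivR   [R → i]
vvigiivgvivivivR => vvigiivgvivivivi   [R → i]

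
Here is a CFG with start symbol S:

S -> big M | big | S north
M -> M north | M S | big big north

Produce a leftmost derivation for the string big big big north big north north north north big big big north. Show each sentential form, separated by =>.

S => big M => big M S => big M north S => big M north north S => big M north north north S => big M S north north north S => big big big north S north north north S => big big big north S north north north north S => big big big north big north north north north S => big big big north big north north north north big M => big big big north big north north north north big big big north

S => big M   [S -> big M]
big M => big M S   [M -> M S]
big M S => big M north S   [M -> M north]
big M north S => big M north north S   [M -> M north]
big M north north S => big M north north north S   [M -> M north]
big M north north north S => big M S north north north S   [M -> M S]
big M S north north north S => big big big north S north north north S   [M -> big big north]
big big big north S north north north S => big big big north S north north north north S   [S -> S north]
big big big north S north north north north S => big big big north big north north north north S   [S -> big]
big big big north big north north north north S => big big big north big north north north north big M   [S -> big M]
big big big north big north north north north big M => big big big north big north north north north big big big north   [M -> big big north]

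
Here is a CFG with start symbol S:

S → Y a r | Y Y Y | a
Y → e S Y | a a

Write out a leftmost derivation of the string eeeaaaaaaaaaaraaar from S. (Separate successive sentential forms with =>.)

S => Yar => eSYar => eYarYar => eeSYarYar => eeYYYYarYar => eeeSYYYYarYar => eeeaYYYYarYar => eeeaaaYYYarYar => eeeaaaaaYYarYar => eeeaaaaaaaYarYar => eeeaaaaaaaaaarYar => eeeaaaaaaaaaaraaar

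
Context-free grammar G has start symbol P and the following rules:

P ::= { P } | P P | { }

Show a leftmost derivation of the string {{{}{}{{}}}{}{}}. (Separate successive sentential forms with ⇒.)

P ⇒ {P} ⇒ {PP} ⇒ {{P}P} ⇒ {{PP}P} ⇒ {{PPP}P} ⇒ {{{}PP}P} ⇒ {{{}{}P}P} ⇒ {{{}{}{P}}P} ⇒ {{{}{}{{}}}P} ⇒ {{{}{}{{}}}PP} ⇒ {{{}{}{{}}}{}P} ⇒ {{{}{}{{}}}{}{}}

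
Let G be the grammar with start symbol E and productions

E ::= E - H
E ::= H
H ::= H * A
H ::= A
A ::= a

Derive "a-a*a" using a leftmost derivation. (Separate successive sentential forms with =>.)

E => E-H => H-H => A-H => a-H => a-H*A => a-A*A => a-a*A => a-a*a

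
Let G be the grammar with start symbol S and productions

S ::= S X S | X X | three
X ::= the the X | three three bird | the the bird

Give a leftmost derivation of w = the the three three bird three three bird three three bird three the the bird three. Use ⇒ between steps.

S ⇒ S X S ⇒ S X S X S ⇒ X X X S X S ⇒ the the X X X S X S ⇒ the the three three bird X X S X S ⇒ the the three three bird three three bird X S X S ⇒ the the three three bird three three bird three three bird S X S ⇒ the the three three bird three three bird three three bird three X S ⇒ the the three three bird three three bird three three bird three the the bird S ⇒ the the three three bird three three bird three three bird three the the bird three

S ⇒ S X S   [S ::= S X S]
S X S ⇒ S X S X S   [S ::= S X S]
S X S X S ⇒ X X X S X S   [S ::= X X]
X X X S X S ⇒ the the X X X S X S   [X ::= the the X]
the the X X X S X S ⇒ the the three three bird X X S X S   [X ::= three three bird]
the the three three bird X X S X S ⇒ the the three three bird three three bird X S X S   [X ::= three three bird]
the the three three bird three three bird X S X S ⇒ the the three three bird three three bird three three bird S X S   [X ::= three three bird]
the the three three bird three three bird three three bird S X S ⇒ the the three three bird three three bird three three bird three X S   [S ::= three]
the the three three bird three three bird three three bird three X S ⇒ the the three three bird three three bird three three bird three the the bird S   [X ::= the the bird]
the the three three bird three three bird three three bird three the the bird S ⇒ the the three three bird three three bird three three bird three the the bird three   [S ::= three]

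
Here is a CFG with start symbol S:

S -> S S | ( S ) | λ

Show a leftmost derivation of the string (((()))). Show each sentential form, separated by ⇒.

S⇒SS⇒(S)S⇒(SS)S⇒((S)S)S⇒(((S))S)S⇒((((S)))S)S⇒(((()))S)S⇒(((())))S⇒(((())))

S ⇒ SS   [S -> S S]
SS ⇒ (S)S   [S -> ( S )]
(S)S ⇒ (SS)S   [S -> S S]
(SS)S ⇒ ((S)S)S   [S -> ( S )]
((S)S)S ⇒ (((S))S)S   [S -> ( S )]
(((S))S)S ⇒ ((((S)))S)S   [S -> ( S )]
((((S)))S)S ⇒ (((()))S)S   [S -> λ]
(((()))S)S ⇒ (((())))S   [S -> λ]
(((())))S ⇒ (((())))   [S -> λ]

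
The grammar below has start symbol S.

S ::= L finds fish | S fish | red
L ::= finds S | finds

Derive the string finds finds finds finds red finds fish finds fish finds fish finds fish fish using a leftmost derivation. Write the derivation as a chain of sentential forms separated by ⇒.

S ⇒ S fish ⇒ L finds fish fish ⇒ finds S finds fish fish ⇒ finds L finds fish finds fish fish ⇒ finds finds S finds fish finds fish fish ⇒ finds finds L finds fish finds fish finds fish fish ⇒ finds finds finds S finds fish finds fish finds fish fish ⇒ finds finds finds L finds fish finds fish finds fish finds fish fish ⇒ finds finds finds finds S finds fish finds fish finds fish finds fish fish ⇒ finds finds finds finds red finds fish finds fish finds fish finds fish fish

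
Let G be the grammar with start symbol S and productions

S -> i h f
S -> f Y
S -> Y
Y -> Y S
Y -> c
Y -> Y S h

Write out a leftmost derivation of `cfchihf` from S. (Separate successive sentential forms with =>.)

S=>Y=>YS=>YShS=>cShS=>cfYhS=>cfchS=>cfchihf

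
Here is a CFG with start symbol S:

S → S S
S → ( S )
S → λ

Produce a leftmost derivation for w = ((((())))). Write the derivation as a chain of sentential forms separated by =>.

S => (S)   [S → ( S )]
(S) => ((S))   [S → ( S )]
((S)) => (((S)))   [S → ( S )]
(((S))) => ((((S))))   [S → ( S )]
((((S)))) => (((((S)))))   [S → ( S )]
(((((S))))) => ((((()))))   [S → λ]

S => (S) => ((S)) => (((S))) => ((((S)))) => (((((S))))) => ((((()))))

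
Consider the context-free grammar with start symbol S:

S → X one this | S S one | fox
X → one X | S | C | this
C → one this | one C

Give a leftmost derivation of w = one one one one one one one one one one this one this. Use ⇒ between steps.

S ⇒ X one this   [S → X one this]
X one this ⇒ C one this   [X → C]
C one this ⇒ one C one this   [C → one C]
one C one this ⇒ one one C one this   [C → one C]
one one C one this ⇒ one one one C one this   [C → one C]
one one one C one this ⇒ one one one one C one this   [C → one C]
one one one one C one this ⇒ one one one one one C one this   [C → one C]
one one one one one C one this ⇒ one one one one one one C one this   [C → one C]
one one one one one one C one this ⇒ one one one one one one one C one this   [C → one C]
one one one one one one one C one this ⇒ one one one one one one one one C one this   [C → one C]
one one one one one one one one C one this ⇒ one one one one one one one one one C one this   [C → one C]
one one one one one one one one one C one this ⇒ one one one one one one one one one one this one this   [C → one this]

S ⇒ X one this ⇒ C one this ⇒ one C one this ⇒ one one C one this ⇒ one one one C one this ⇒ one one one one C one this ⇒ one one one one one C one this ⇒ one one one one one one C one this ⇒ one one one one one one one C one this ⇒ one one one one one one one one C one this ⇒ one one one one one one one one one C one this ⇒ one one one one one one one one one one this one this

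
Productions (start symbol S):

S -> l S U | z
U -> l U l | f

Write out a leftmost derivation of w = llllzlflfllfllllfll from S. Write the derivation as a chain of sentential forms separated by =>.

S => lSU => llSUU => lllSUUU => llllSUUUU => llllzUUUU => llllzlUlUUU => llllzlflUUU => llllzlflfUU => llllzlflflUlU => llllzlflfllUllU => llllzlflfllfllU => llllzlflfllflllUl => llllzlflfllfllllUll => llllzlflfllfllllfll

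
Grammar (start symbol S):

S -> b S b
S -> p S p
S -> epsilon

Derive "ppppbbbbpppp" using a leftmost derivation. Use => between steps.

S=>pSp=>ppSpp=>pppSppp=>ppppSpppp=>ppppbSbpppp=>ppppbbSbbpppp=>ppppbbbbpppp

S => pSp   [S -> p S p]
pSp => ppSpp   [S -> p S p]
ppSpp => pppSppp   [S -> p S p]
pppSppp => ppppSpppp   [S -> p S p]
ppppSpppp => ppppbSbpppp   [S -> b S b]
ppppbSbpppp => ppppbbSbbpppp   [S -> b S b]
ppppbbSbbpppp => ppppbbbbpppp   [S -> epsilon]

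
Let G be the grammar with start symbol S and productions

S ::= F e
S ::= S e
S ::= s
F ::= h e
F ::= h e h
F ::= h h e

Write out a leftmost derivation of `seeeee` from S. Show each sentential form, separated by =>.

S => Se   [S ::= S e]
Se => See   [S ::= S e]
See => Seee   [S ::= S e]
Seee => Seeee   [S ::= S e]
Seeee => Seeeee   [S ::= S e]
Seeeee => seeeee   [S ::= s]

S=>Se=>See=>Seee=>Seeee=>Seeeee=>seeeee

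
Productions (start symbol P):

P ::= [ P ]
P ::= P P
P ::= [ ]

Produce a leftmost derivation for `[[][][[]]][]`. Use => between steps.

P=>PP=>[P]P=>[PP]P=>[[]P]P=>[[]PP]P=>[[][]P]P=>[[][][P]]P=>[[][][[]]]P=>[[][][[]]][]

P => PP   [P ::= P P]
PP => [P]P   [P ::= [ P ]]
[P]P => [PP]P   [P ::= P P]
[PP]P => [[]P]P   [P ::= [ ]]
[[]P]P => [[]PP]P   [P ::= P P]
[[]PP]P => [[][]P]P   [P ::= [ ]]
[[][]P]P => [[][][P]]P   [P ::= [ P ]]
[[][][P]]P => [[][][[]]]P   [P ::= [ ]]
[[][][[]]]P => [[][][[]]][]   [P ::= [ ]]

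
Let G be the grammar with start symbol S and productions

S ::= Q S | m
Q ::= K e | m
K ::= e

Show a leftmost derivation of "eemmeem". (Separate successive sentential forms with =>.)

S => QS   [S ::= Q S]
QS => KeS   [Q ::= K e]
KeS => eeS   [K ::= e]
eeS => eeQS   [S ::= Q S]
eeQS => eemS   [Q ::= m]
eemS => eemQS   [S ::= Q S]
eemQS => eemmS   [Q ::= m]
eemmS => eemmQS   [S ::= Q S]
eemmQS => eemmKeS   [Q ::= K e]
eemmKeS => eemmeeS   [K ::= e]
eemmeeS => eemmeem   [S ::= m]

S => QS => KeS => eeS => eeQS => eemS => eemQS => eemmS => eemmQS => eemmKeS => eemmeeS => eemmeem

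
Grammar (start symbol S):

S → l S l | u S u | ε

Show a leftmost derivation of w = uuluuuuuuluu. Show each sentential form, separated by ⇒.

S ⇒ uSu ⇒ uuSuu ⇒ uulSluu ⇒ uuluSuluu ⇒ uuluuSuuluu ⇒ uuluuuSuuuluu ⇒ uuluuuuuuluu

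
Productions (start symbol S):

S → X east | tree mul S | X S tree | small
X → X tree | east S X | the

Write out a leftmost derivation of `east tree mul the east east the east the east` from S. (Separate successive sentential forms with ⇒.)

S ⇒ X east   [S → X east]
X east ⇒ east S X east   [X → east S X]
east S X east ⇒ east tree mul S X east   [S → tree mul S]
east tree mul S X east ⇒ east tree mul X east X east   [S → X east]
east tree mul X east X east ⇒ east tree mul the east X east   [X → the]
east tree mul the east X east ⇒ east tree mul the east east S X east   [X → east S X]
east tree mul the east east S X east ⇒ east tree mul the east east X east X east   [S → X east]
east tree mul the east east X east X east ⇒ east tree mul the east east the east X east   [X → the]
east tree mul the east east the east X east ⇒ east tree mul the east east the east the east   [X → the]

S ⇒ X east ⇒ east S X east ⇒ east tree mul S X east ⇒ east tree mul X east X east ⇒ east tree mul the east X east ⇒ east tree mul the east east S X east ⇒ east tree mul the east east X east X east ⇒ east tree mul the east east the east X east ⇒ east tree mul the east east the east the east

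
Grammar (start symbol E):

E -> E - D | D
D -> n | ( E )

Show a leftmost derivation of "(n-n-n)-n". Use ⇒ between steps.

E⇒E-D⇒D-D⇒(E)-D⇒(E-D)-D⇒(E-D-D)-D⇒(D-D-D)-D⇒(n-D-D)-D⇒(n-n-D)-D⇒(n-n-n)-D⇒(n-n-n)-n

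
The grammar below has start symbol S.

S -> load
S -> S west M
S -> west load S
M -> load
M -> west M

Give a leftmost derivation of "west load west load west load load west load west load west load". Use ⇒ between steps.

S ⇒ west load S ⇒ west load S west M ⇒ west load S west M west M ⇒ west load west load S west M west M ⇒ west load west load S west M west M west M ⇒ west load west load west load S west M west M west M ⇒ west load west load west load load west M west M west M ⇒ west load west load west load load west load west M west M ⇒ west load west load west load load west load west load west M ⇒ west load west load west load load west load west load west load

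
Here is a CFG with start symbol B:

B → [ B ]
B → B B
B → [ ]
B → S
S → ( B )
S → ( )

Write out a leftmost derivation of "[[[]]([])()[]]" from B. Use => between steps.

B => [B] => [BB] => [BBB] => [[B]BB] => [[[]]BB] => [[[]]BBB] => [[[]]SBB] => [[[]](B)BB] => [[[]]([])BB] => [[[]]([])SB] => [[[]]([])()B] => [[[]]([])()[]]

B => [B]   [B → [ B ]]
[B] => [BB]   [B → B B]
[BB] => [BBB]   [B → B B]
[BBB] => [[B]BB]   [B → [ B ]]
[[B]BB] => [[[]]BB]   [B → [ ]]
[[[]]BB] => [[[]]BBB]   [B → B B]
[[[]]BBB] => [[[]]SBB]   [B → S]
[[[]]SBB] => [[[]](B)BB]   [S → ( B )]
[[[]](B)BB] => [[[]]([])BB]   [B → [ ]]
[[[]]([])BB] => [[[]]([])SB]   [B → S]
[[[]]([])SB] => [[[]]([])()B]   [S → ( )]
[[[]]([])()B] => [[[]]([])()[]]   [B → [ ]]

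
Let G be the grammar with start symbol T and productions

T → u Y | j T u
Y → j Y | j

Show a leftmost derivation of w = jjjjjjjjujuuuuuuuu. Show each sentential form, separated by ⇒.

T ⇒ jTu ⇒ jjTuu ⇒ jjjTuuu ⇒ jjjjTuuuu ⇒ jjjjjTuuuuu ⇒ jjjjjjTuuuuuu ⇒ jjjjjjjTuuuuuuu ⇒ jjjjjjjjTuuuuuuuu ⇒ jjjjjjjjuYuuuuuuuu ⇒ jjjjjjjjujuuuuuuuu

T ⇒ jTu   [T → j T u]
jTu ⇒ jjTuu   [T → j T u]
jjTuu ⇒ jjjTuuu   [T → j T u]
jjjTuuu ⇒ jjjjTuuuu   [T → j T u]
jjjjTuuuu ⇒ jjjjjTuuuuu   [T → j T u]
jjjjjTuuuuu ⇒ jjjjjjTuuuuuu   [T → j T u]
jjjjjjTuuuuuu ⇒ jjjjjjjTuuuuuuu   [T → j T u]
jjjjjjjTuuuuuuu ⇒ jjjjjjjjTuuuuuuuu   [T → j T u]
jjjjjjjjTuuuuuuuu ⇒ jjjjjjjjuYuuuuuuuu   [T → u Y]
jjjjjjjjuYuuuuuuuu ⇒ jjjjjjjjujuuuuuuuu   [Y → j]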